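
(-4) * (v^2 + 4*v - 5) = -4*v^2 - 16*v + 20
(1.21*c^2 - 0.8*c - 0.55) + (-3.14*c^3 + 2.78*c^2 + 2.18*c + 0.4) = -3.14*c^3 + 3.99*c^2 + 1.38*c - 0.15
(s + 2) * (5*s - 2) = 5*s^2 + 8*s - 4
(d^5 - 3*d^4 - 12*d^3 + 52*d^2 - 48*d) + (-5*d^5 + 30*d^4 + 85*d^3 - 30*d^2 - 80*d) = -4*d^5 + 27*d^4 + 73*d^3 + 22*d^2 - 128*d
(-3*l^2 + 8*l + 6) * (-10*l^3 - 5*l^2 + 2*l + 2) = 30*l^5 - 65*l^4 - 106*l^3 - 20*l^2 + 28*l + 12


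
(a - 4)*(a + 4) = a^2 - 16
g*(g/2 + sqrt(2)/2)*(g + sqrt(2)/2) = g^3/2 + 3*sqrt(2)*g^2/4 + g/2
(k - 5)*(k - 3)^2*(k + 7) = k^4 - 4*k^3 - 38*k^2 + 228*k - 315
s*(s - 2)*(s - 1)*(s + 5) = s^4 + 2*s^3 - 13*s^2 + 10*s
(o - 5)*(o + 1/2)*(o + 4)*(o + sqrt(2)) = o^4 - o^3/2 + sqrt(2)*o^3 - 41*o^2/2 - sqrt(2)*o^2/2 - 41*sqrt(2)*o/2 - 10*o - 10*sqrt(2)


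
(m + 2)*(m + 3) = m^2 + 5*m + 6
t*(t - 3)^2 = t^3 - 6*t^2 + 9*t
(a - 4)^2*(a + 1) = a^3 - 7*a^2 + 8*a + 16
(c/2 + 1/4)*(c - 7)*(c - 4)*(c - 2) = c^4/2 - 25*c^3/4 + 87*c^2/4 - 31*c/2 - 14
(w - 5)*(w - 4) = w^2 - 9*w + 20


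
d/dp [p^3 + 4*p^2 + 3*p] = 3*p^2 + 8*p + 3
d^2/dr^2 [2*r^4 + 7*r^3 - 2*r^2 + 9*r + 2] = 24*r^2 + 42*r - 4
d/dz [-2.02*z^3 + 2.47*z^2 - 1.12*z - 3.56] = -6.06*z^2 + 4.94*z - 1.12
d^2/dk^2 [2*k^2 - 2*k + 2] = 4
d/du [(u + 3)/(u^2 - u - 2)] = (u^2 - u - (u + 3)*(2*u - 1) - 2)/(-u^2 + u + 2)^2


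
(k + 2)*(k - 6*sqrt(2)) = k^2 - 6*sqrt(2)*k + 2*k - 12*sqrt(2)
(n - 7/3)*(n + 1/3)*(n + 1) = n^3 - n^2 - 25*n/9 - 7/9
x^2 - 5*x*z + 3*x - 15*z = (x + 3)*(x - 5*z)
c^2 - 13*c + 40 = (c - 8)*(c - 5)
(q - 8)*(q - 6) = q^2 - 14*q + 48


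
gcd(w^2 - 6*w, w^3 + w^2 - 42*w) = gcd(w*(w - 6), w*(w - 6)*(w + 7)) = w^2 - 6*w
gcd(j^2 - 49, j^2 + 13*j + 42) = j + 7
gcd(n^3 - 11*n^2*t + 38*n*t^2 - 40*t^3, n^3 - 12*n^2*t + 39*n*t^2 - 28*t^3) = -n + 4*t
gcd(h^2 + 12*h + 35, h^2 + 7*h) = h + 7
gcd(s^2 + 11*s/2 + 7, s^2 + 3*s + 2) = s + 2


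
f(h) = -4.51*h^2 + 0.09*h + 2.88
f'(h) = 0.09 - 9.02*h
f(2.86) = -33.75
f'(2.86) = -25.71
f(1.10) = -2.48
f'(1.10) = -9.83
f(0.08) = 2.86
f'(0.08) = -0.63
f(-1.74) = -10.93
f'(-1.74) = 15.78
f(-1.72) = -10.62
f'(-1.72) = 15.60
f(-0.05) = 2.86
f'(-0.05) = 0.54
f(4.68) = -95.48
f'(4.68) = -42.12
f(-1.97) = -14.80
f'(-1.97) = 17.86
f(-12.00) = -647.64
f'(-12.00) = 108.33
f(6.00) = -158.94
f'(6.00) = -54.03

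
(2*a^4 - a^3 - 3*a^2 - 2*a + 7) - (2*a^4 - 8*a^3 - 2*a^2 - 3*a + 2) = 7*a^3 - a^2 + a + 5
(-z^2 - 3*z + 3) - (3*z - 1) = -z^2 - 6*z + 4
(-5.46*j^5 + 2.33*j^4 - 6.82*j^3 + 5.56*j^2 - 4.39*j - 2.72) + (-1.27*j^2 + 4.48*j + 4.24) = -5.46*j^5 + 2.33*j^4 - 6.82*j^3 + 4.29*j^2 + 0.0900000000000007*j + 1.52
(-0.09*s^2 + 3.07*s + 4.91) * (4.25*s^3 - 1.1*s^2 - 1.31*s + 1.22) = -0.3825*s^5 + 13.1465*s^4 + 17.6084*s^3 - 9.5325*s^2 - 2.6867*s + 5.9902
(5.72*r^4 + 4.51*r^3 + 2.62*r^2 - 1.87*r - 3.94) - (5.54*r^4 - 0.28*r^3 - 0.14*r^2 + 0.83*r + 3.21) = 0.18*r^4 + 4.79*r^3 + 2.76*r^2 - 2.7*r - 7.15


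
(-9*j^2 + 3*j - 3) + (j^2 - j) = -8*j^2 + 2*j - 3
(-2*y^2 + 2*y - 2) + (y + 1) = -2*y^2 + 3*y - 1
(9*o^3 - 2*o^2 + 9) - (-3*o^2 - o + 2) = 9*o^3 + o^2 + o + 7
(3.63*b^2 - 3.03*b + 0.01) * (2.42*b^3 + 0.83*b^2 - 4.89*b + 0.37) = 8.7846*b^5 - 4.3197*b^4 - 20.2414*b^3 + 16.1681*b^2 - 1.17*b + 0.0037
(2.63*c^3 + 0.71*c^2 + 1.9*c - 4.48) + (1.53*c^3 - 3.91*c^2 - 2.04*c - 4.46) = 4.16*c^3 - 3.2*c^2 - 0.14*c - 8.94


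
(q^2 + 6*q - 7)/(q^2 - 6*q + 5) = (q + 7)/(q - 5)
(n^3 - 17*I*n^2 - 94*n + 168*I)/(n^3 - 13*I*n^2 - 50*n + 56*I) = (n - 6*I)/(n - 2*I)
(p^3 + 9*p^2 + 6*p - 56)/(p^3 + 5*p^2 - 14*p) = (p + 4)/p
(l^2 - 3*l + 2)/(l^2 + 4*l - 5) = (l - 2)/(l + 5)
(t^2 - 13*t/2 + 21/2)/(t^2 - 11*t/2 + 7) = (t - 3)/(t - 2)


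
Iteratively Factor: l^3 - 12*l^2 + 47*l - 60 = (l - 4)*(l^2 - 8*l + 15) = (l - 4)*(l - 3)*(l - 5)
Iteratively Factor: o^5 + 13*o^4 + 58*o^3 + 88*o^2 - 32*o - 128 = (o + 4)*(o^4 + 9*o^3 + 22*o^2 - 32) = (o + 4)^2*(o^3 + 5*o^2 + 2*o - 8) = (o + 4)^3*(o^2 + o - 2) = (o + 2)*(o + 4)^3*(o - 1)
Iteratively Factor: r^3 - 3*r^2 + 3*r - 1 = (r - 1)*(r^2 - 2*r + 1) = (r - 1)^2*(r - 1)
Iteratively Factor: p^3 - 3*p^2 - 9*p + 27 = (p + 3)*(p^2 - 6*p + 9) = (p - 3)*(p + 3)*(p - 3)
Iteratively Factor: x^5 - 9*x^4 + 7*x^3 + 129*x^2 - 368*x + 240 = (x - 3)*(x^4 - 6*x^3 - 11*x^2 + 96*x - 80) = (x - 3)*(x - 1)*(x^3 - 5*x^2 - 16*x + 80) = (x - 3)*(x - 1)*(x + 4)*(x^2 - 9*x + 20) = (x - 4)*(x - 3)*(x - 1)*(x + 4)*(x - 5)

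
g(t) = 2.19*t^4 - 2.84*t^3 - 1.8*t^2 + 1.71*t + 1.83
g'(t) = 8.76*t^3 - 8.52*t^2 - 3.6*t + 1.71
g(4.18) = 438.68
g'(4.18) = 477.58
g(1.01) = 1.07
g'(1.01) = -1.59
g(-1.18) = 6.22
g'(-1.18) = -20.30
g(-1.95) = 44.37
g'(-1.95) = -88.62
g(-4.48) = 1095.58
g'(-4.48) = -940.82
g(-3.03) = 243.72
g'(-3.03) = -309.29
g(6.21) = 2519.85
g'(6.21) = 1748.66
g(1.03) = 1.04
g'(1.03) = -1.46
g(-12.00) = 50041.47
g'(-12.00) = -16319.25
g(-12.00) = 50041.47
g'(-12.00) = -16319.25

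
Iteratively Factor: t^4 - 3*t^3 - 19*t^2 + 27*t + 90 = (t + 3)*(t^3 - 6*t^2 - t + 30) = (t - 5)*(t + 3)*(t^2 - t - 6) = (t - 5)*(t - 3)*(t + 3)*(t + 2)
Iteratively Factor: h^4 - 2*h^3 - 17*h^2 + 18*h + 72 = (h + 3)*(h^3 - 5*h^2 - 2*h + 24) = (h - 4)*(h + 3)*(h^2 - h - 6) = (h - 4)*(h + 2)*(h + 3)*(h - 3)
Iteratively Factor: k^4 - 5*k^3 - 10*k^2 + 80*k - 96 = (k - 4)*(k^3 - k^2 - 14*k + 24) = (k - 4)*(k - 3)*(k^2 + 2*k - 8) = (k - 4)*(k - 3)*(k + 4)*(k - 2)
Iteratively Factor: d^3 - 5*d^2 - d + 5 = (d + 1)*(d^2 - 6*d + 5) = (d - 1)*(d + 1)*(d - 5)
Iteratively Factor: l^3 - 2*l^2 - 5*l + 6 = (l - 1)*(l^2 - l - 6) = (l - 3)*(l - 1)*(l + 2)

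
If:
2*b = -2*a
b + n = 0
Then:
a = n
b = -n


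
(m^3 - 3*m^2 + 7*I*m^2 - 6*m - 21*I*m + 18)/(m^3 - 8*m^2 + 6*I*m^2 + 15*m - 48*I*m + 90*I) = (m + I)/(m - 5)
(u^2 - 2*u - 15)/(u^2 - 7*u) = (u^2 - 2*u - 15)/(u*(u - 7))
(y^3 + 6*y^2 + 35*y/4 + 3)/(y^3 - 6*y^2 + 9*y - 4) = (y^3 + 6*y^2 + 35*y/4 + 3)/(y^3 - 6*y^2 + 9*y - 4)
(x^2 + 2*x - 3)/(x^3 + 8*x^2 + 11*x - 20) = (x + 3)/(x^2 + 9*x + 20)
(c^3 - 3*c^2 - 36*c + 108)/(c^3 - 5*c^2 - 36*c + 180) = (c - 3)/(c - 5)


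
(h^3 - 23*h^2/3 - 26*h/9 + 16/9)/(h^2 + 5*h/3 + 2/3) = (3*h^2 - 25*h + 8)/(3*(h + 1))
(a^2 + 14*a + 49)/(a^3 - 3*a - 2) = (a^2 + 14*a + 49)/(a^3 - 3*a - 2)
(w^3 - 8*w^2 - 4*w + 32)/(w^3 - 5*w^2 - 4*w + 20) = (w - 8)/(w - 5)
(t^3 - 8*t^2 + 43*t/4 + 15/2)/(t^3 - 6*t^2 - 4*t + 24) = (t^2 - 2*t - 5/4)/(t^2 - 4)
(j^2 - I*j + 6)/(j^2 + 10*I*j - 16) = (j - 3*I)/(j + 8*I)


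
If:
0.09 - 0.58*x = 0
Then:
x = 0.16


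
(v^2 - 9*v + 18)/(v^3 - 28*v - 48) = (v - 3)/(v^2 + 6*v + 8)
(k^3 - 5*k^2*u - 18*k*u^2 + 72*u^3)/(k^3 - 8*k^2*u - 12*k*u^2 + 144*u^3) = (-k + 3*u)/(-k + 6*u)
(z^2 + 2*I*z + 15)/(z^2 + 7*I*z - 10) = (z - 3*I)/(z + 2*I)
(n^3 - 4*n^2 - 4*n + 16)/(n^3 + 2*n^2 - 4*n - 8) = (n - 4)/(n + 2)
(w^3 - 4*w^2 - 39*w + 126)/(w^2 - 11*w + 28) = (w^2 + 3*w - 18)/(w - 4)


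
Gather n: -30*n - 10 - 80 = -30*n - 90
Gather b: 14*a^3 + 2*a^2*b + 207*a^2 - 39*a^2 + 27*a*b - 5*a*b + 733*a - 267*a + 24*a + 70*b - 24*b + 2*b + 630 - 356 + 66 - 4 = 14*a^3 + 168*a^2 + 490*a + b*(2*a^2 + 22*a + 48) + 336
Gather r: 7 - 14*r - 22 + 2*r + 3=-12*r - 12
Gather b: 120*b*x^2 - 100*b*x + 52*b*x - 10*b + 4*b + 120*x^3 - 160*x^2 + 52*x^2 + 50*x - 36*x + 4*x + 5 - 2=b*(120*x^2 - 48*x - 6) + 120*x^3 - 108*x^2 + 18*x + 3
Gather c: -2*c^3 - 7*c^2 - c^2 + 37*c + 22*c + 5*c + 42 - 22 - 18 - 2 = -2*c^3 - 8*c^2 + 64*c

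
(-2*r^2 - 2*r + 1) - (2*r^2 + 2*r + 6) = -4*r^2 - 4*r - 5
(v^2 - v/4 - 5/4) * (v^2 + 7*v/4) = v^4 + 3*v^3/2 - 27*v^2/16 - 35*v/16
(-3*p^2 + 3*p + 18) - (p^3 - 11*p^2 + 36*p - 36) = -p^3 + 8*p^2 - 33*p + 54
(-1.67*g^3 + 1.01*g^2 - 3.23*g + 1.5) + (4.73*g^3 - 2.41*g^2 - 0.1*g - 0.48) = 3.06*g^3 - 1.4*g^2 - 3.33*g + 1.02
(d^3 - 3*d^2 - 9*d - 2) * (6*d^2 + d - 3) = 6*d^5 - 17*d^4 - 60*d^3 - 12*d^2 + 25*d + 6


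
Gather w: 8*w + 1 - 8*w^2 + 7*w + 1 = -8*w^2 + 15*w + 2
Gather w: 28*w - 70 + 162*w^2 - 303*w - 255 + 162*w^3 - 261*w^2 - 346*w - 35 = 162*w^3 - 99*w^2 - 621*w - 360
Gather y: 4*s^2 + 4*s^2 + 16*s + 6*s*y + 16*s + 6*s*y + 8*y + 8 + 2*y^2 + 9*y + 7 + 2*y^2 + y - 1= 8*s^2 + 32*s + 4*y^2 + y*(12*s + 18) + 14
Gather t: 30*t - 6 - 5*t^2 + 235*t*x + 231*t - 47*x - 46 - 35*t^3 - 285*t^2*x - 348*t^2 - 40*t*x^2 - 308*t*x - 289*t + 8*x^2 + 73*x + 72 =-35*t^3 + t^2*(-285*x - 353) + t*(-40*x^2 - 73*x - 28) + 8*x^2 + 26*x + 20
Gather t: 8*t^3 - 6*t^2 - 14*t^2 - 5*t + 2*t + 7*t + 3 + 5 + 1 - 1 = 8*t^3 - 20*t^2 + 4*t + 8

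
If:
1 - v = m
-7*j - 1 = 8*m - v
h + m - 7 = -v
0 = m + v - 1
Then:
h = 6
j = 9*v/7 - 9/7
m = 1 - v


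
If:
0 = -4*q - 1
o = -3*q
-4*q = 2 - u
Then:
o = 3/4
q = -1/4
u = 1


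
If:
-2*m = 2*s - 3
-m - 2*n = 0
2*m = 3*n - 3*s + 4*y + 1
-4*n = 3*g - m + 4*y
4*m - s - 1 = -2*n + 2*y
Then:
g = -2/9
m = 17/15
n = -17/30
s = 11/30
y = 61/60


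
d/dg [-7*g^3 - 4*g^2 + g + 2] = -21*g^2 - 8*g + 1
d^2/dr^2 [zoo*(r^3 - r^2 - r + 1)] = zoo*(r + 1)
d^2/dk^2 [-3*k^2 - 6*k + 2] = -6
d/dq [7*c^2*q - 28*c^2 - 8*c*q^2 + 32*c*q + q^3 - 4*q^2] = 7*c^2 - 16*c*q + 32*c + 3*q^2 - 8*q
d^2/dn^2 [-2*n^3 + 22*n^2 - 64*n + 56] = 44 - 12*n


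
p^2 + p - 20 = (p - 4)*(p + 5)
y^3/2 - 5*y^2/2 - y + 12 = (y/2 + 1)*(y - 4)*(y - 3)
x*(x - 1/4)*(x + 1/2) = x^3 + x^2/4 - x/8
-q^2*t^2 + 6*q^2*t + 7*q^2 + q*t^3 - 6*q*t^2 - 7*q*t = (-q + t)*(t - 7)*(q*t + q)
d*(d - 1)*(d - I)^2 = d^4 - d^3 - 2*I*d^3 - d^2 + 2*I*d^2 + d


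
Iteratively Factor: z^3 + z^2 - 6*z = (z + 3)*(z^2 - 2*z) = z*(z + 3)*(z - 2)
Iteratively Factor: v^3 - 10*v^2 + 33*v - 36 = (v - 3)*(v^2 - 7*v + 12) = (v - 4)*(v - 3)*(v - 3)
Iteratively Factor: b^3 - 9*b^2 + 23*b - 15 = (b - 5)*(b^2 - 4*b + 3) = (b - 5)*(b - 1)*(b - 3)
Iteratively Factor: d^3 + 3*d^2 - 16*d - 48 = (d - 4)*(d^2 + 7*d + 12) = (d - 4)*(d + 4)*(d + 3)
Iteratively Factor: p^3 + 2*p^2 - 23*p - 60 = (p - 5)*(p^2 + 7*p + 12) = (p - 5)*(p + 4)*(p + 3)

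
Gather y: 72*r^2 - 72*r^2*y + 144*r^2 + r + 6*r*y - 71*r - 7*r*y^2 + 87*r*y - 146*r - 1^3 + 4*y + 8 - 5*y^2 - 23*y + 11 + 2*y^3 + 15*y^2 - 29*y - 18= 216*r^2 - 216*r + 2*y^3 + y^2*(10 - 7*r) + y*(-72*r^2 + 93*r - 48)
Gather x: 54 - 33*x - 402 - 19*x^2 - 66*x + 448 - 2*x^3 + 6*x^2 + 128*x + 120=-2*x^3 - 13*x^2 + 29*x + 220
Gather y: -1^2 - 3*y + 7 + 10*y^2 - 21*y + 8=10*y^2 - 24*y + 14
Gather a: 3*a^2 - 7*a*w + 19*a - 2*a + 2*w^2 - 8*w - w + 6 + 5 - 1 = 3*a^2 + a*(17 - 7*w) + 2*w^2 - 9*w + 10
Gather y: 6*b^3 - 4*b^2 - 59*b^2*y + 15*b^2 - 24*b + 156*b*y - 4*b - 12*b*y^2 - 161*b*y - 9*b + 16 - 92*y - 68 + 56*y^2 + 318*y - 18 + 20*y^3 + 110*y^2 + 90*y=6*b^3 + 11*b^2 - 37*b + 20*y^3 + y^2*(166 - 12*b) + y*(-59*b^2 - 5*b + 316) - 70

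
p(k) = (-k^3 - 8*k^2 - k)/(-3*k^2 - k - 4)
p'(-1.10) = -1.03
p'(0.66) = 1.54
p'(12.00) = 0.34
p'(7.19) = 0.37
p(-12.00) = -1.39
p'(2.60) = 0.63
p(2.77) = 2.87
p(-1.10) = 1.11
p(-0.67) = 0.56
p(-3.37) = 1.42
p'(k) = (6*k + 1)*(-k^3 - 8*k^2 - k)/(-3*k^2 - k - 4)^2 + (-3*k^2 - 16*k - 1)/(-3*k^2 - k - 4)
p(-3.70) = 1.33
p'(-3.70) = 0.27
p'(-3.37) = 0.24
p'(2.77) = 0.60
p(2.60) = 2.76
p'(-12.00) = 0.34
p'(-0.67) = -1.43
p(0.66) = 0.74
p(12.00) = 6.46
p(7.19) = 4.77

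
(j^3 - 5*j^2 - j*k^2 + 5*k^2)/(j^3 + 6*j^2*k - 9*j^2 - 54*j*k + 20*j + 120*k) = (j^2 - k^2)/(j^2 + 6*j*k - 4*j - 24*k)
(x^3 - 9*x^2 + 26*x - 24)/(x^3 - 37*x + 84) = (x - 2)/(x + 7)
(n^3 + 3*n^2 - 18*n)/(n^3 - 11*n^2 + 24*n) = (n + 6)/(n - 8)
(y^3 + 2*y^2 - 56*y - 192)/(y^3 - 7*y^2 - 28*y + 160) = (y^2 + 10*y + 24)/(y^2 + y - 20)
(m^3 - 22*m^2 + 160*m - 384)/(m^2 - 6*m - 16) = (m^2 - 14*m + 48)/(m + 2)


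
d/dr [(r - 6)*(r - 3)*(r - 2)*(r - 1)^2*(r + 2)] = 6*r^5 - 55*r^4 + 132*r^3 - 3*r^2 - 260*r + 180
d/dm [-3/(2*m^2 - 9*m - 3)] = 3*(4*m - 9)/(-2*m^2 + 9*m + 3)^2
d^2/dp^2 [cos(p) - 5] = -cos(p)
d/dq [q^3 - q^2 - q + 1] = 3*q^2 - 2*q - 1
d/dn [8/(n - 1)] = -8/(n - 1)^2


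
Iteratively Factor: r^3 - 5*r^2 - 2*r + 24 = (r + 2)*(r^2 - 7*r + 12) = (r - 4)*(r + 2)*(r - 3)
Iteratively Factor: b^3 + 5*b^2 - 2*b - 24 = (b + 3)*(b^2 + 2*b - 8) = (b + 3)*(b + 4)*(b - 2)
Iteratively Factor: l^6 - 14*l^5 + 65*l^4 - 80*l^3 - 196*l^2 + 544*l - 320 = (l - 2)*(l^5 - 12*l^4 + 41*l^3 + 2*l^2 - 192*l + 160) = (l - 4)*(l - 2)*(l^4 - 8*l^3 + 9*l^2 + 38*l - 40) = (l - 4)*(l - 2)*(l + 2)*(l^3 - 10*l^2 + 29*l - 20) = (l - 4)^2*(l - 2)*(l + 2)*(l^2 - 6*l + 5) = (l - 4)^2*(l - 2)*(l - 1)*(l + 2)*(l - 5)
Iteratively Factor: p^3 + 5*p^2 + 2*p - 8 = (p - 1)*(p^2 + 6*p + 8) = (p - 1)*(p + 4)*(p + 2)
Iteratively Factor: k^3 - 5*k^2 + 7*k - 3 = (k - 1)*(k^2 - 4*k + 3) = (k - 1)^2*(k - 3)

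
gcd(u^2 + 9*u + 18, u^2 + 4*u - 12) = u + 6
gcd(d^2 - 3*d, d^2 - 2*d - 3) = d - 3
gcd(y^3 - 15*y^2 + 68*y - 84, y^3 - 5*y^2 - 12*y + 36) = y^2 - 8*y + 12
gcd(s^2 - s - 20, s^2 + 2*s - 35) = s - 5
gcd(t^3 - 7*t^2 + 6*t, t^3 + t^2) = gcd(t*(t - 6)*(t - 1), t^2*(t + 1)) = t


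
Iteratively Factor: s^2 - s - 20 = (s - 5)*(s + 4)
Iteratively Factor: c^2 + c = (c + 1)*(c)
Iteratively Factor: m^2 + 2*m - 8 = (m + 4)*(m - 2)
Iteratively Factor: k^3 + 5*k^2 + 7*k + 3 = (k + 1)*(k^2 + 4*k + 3) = (k + 1)*(k + 3)*(k + 1)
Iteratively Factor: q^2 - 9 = (q + 3)*(q - 3)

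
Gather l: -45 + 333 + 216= 504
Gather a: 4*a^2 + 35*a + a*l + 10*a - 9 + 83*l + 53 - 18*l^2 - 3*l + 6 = 4*a^2 + a*(l + 45) - 18*l^2 + 80*l + 50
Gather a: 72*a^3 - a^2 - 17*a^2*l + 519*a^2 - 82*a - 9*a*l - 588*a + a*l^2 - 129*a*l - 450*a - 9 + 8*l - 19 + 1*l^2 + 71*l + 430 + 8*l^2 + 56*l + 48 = 72*a^3 + a^2*(518 - 17*l) + a*(l^2 - 138*l - 1120) + 9*l^2 + 135*l + 450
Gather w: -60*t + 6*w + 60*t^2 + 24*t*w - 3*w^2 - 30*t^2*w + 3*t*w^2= 60*t^2 - 60*t + w^2*(3*t - 3) + w*(-30*t^2 + 24*t + 6)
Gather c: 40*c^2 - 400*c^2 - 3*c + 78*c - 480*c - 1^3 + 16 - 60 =-360*c^2 - 405*c - 45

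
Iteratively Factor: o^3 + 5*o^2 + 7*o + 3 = (o + 3)*(o^2 + 2*o + 1) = (o + 1)*(o + 3)*(o + 1)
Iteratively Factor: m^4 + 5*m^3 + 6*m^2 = (m + 2)*(m^3 + 3*m^2) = m*(m + 2)*(m^2 + 3*m) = m*(m + 2)*(m + 3)*(m)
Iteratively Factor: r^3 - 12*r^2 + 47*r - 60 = (r - 4)*(r^2 - 8*r + 15) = (r - 5)*(r - 4)*(r - 3)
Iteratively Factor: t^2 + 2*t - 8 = (t + 4)*(t - 2)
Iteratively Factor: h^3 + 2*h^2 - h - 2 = (h - 1)*(h^2 + 3*h + 2) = (h - 1)*(h + 1)*(h + 2)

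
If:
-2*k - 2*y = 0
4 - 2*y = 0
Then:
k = -2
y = 2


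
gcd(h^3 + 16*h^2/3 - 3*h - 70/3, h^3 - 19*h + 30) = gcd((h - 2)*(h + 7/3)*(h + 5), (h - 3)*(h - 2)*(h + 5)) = h^2 + 3*h - 10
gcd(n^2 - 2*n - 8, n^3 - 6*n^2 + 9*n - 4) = n - 4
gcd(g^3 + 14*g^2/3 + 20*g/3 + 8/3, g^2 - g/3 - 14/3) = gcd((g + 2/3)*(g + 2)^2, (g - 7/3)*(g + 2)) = g + 2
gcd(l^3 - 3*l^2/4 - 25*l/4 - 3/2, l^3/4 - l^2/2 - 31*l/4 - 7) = 1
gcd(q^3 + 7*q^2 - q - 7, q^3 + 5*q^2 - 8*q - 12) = q + 1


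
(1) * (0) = 0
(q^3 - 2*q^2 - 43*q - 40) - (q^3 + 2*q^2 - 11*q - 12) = -4*q^2 - 32*q - 28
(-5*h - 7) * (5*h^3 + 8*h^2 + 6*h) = -25*h^4 - 75*h^3 - 86*h^2 - 42*h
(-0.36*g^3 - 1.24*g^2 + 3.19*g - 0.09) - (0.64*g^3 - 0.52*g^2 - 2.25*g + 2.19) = -1.0*g^3 - 0.72*g^2 + 5.44*g - 2.28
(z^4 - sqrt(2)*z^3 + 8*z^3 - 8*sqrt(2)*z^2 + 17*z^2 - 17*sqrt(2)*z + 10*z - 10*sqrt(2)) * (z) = z^5 - sqrt(2)*z^4 + 8*z^4 - 8*sqrt(2)*z^3 + 17*z^3 - 17*sqrt(2)*z^2 + 10*z^2 - 10*sqrt(2)*z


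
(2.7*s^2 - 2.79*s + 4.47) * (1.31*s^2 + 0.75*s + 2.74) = 3.537*s^4 - 1.6299*s^3 + 11.1612*s^2 - 4.2921*s + 12.2478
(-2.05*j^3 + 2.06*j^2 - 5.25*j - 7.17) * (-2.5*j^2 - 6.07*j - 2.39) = 5.125*j^5 + 7.2935*j^4 + 5.5203*j^3 + 44.8691*j^2 + 56.0694*j + 17.1363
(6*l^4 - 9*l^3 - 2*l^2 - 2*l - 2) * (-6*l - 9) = -36*l^5 + 93*l^3 + 30*l^2 + 30*l + 18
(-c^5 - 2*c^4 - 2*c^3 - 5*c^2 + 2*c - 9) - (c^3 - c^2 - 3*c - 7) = -c^5 - 2*c^4 - 3*c^3 - 4*c^2 + 5*c - 2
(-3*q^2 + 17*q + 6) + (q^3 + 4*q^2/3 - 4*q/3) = q^3 - 5*q^2/3 + 47*q/3 + 6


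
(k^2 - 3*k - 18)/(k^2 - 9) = (k - 6)/(k - 3)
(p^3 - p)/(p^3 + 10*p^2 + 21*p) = (p^2 - 1)/(p^2 + 10*p + 21)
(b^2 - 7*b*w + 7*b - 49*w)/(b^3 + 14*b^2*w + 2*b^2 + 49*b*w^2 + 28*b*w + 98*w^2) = (b^2 - 7*b*w + 7*b - 49*w)/(b^3 + 14*b^2*w + 2*b^2 + 49*b*w^2 + 28*b*w + 98*w^2)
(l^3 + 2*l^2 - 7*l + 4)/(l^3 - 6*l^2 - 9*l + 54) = (l^3 + 2*l^2 - 7*l + 4)/(l^3 - 6*l^2 - 9*l + 54)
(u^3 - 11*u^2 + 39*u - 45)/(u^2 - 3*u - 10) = (u^2 - 6*u + 9)/(u + 2)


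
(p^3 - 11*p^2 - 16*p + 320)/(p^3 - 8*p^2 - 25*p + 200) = (p - 8)/(p - 5)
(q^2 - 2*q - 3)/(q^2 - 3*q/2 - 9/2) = 2*(q + 1)/(2*q + 3)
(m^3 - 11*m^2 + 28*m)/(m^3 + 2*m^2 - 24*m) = (m - 7)/(m + 6)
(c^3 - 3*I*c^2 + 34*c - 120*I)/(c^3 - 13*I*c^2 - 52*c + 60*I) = (c^2 + 2*I*c + 24)/(c^2 - 8*I*c - 12)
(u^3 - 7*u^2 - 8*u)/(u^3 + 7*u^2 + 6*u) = (u - 8)/(u + 6)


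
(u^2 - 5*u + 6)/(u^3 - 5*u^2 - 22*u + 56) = (u - 3)/(u^2 - 3*u - 28)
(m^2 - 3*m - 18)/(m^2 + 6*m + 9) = (m - 6)/(m + 3)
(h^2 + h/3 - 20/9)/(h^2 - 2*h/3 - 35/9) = (3*h - 4)/(3*h - 7)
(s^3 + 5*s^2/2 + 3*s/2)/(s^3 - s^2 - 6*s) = (s^2 + 5*s/2 + 3/2)/(s^2 - s - 6)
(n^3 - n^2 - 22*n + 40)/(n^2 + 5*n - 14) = (n^2 + n - 20)/(n + 7)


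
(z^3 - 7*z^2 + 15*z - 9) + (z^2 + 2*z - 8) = z^3 - 6*z^2 + 17*z - 17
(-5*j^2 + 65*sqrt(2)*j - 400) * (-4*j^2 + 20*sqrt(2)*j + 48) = 20*j^4 - 360*sqrt(2)*j^3 + 3960*j^2 - 4880*sqrt(2)*j - 19200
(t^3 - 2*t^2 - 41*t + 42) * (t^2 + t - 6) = t^5 - t^4 - 49*t^3 + 13*t^2 + 288*t - 252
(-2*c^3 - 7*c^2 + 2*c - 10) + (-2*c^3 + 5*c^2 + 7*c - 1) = -4*c^3 - 2*c^2 + 9*c - 11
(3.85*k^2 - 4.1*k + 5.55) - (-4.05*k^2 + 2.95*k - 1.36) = 7.9*k^2 - 7.05*k + 6.91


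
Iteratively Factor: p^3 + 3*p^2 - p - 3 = (p + 3)*(p^2 - 1) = (p - 1)*(p + 3)*(p + 1)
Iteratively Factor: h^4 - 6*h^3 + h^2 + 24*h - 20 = (h - 2)*(h^3 - 4*h^2 - 7*h + 10) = (h - 2)*(h + 2)*(h^2 - 6*h + 5) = (h - 5)*(h - 2)*(h + 2)*(h - 1)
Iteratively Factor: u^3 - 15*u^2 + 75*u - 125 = (u - 5)*(u^2 - 10*u + 25) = (u - 5)^2*(u - 5)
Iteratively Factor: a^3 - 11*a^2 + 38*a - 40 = (a - 5)*(a^2 - 6*a + 8) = (a - 5)*(a - 4)*(a - 2)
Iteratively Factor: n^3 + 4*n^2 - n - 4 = (n + 1)*(n^2 + 3*n - 4) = (n - 1)*(n + 1)*(n + 4)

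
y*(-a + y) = -a*y + y^2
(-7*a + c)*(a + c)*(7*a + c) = -49*a^3 - 49*a^2*c + a*c^2 + c^3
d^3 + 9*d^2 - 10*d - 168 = (d - 4)*(d + 6)*(d + 7)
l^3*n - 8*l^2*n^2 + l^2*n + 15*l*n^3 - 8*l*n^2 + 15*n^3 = (l - 5*n)*(l - 3*n)*(l*n + n)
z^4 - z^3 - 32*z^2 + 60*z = z*(z - 5)*(z - 2)*(z + 6)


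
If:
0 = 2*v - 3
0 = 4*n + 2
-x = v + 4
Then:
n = -1/2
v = 3/2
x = -11/2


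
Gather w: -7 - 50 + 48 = -9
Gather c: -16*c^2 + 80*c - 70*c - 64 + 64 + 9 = -16*c^2 + 10*c + 9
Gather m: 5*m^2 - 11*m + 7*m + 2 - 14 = 5*m^2 - 4*m - 12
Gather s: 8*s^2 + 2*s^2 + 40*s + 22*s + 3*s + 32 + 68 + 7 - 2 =10*s^2 + 65*s + 105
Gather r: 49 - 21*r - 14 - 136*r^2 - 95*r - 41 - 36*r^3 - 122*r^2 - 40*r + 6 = -36*r^3 - 258*r^2 - 156*r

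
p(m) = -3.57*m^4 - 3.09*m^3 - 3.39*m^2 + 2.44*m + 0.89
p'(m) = -14.28*m^3 - 9.27*m^2 - 6.78*m + 2.44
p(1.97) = -84.85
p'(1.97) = -156.07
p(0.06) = 1.02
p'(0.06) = 2.00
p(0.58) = 0.16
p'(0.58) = -7.40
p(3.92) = -1070.74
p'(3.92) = -1026.76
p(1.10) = -9.87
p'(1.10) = -35.24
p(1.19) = -13.37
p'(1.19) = -42.82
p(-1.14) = -7.75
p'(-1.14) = 19.28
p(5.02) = -2730.36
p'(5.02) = -2071.71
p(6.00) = -5400.67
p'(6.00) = -3456.44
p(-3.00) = -242.68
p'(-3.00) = 324.91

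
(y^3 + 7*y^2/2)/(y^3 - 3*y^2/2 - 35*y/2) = y/(y - 5)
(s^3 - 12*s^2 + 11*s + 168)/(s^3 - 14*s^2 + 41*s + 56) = (s + 3)/(s + 1)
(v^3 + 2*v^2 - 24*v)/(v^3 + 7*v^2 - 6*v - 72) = v*(v - 4)/(v^2 + v - 12)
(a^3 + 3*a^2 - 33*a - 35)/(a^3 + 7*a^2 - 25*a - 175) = (a + 1)/(a + 5)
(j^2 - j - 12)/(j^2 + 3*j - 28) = (j + 3)/(j + 7)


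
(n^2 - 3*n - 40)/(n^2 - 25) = (n - 8)/(n - 5)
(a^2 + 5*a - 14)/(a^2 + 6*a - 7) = (a - 2)/(a - 1)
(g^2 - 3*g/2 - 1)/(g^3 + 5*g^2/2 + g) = (g - 2)/(g*(g + 2))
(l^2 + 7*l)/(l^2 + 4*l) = (l + 7)/(l + 4)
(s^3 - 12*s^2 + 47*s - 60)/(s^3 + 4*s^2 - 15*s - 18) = (s^2 - 9*s + 20)/(s^2 + 7*s + 6)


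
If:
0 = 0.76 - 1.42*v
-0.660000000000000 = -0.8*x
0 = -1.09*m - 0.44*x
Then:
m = -0.33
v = 0.54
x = 0.82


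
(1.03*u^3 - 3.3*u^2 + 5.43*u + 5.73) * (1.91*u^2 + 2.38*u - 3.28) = 1.9673*u^5 - 3.8516*u^4 - 0.861099999999999*u^3 + 34.6917*u^2 - 4.173*u - 18.7944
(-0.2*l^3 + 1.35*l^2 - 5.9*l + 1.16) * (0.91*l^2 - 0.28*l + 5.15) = -0.182*l^5 + 1.2845*l^4 - 6.777*l^3 + 9.6601*l^2 - 30.7098*l + 5.974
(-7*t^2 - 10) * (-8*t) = 56*t^3 + 80*t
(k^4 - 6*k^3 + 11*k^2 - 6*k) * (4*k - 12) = 4*k^5 - 36*k^4 + 116*k^3 - 156*k^2 + 72*k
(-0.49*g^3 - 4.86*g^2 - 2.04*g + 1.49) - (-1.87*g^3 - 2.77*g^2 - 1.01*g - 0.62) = 1.38*g^3 - 2.09*g^2 - 1.03*g + 2.11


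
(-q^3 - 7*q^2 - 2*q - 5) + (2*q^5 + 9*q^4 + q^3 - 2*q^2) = 2*q^5 + 9*q^4 - 9*q^2 - 2*q - 5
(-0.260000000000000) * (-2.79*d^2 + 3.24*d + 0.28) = 0.7254*d^2 - 0.8424*d - 0.0728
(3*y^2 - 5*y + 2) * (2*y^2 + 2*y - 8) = 6*y^4 - 4*y^3 - 30*y^2 + 44*y - 16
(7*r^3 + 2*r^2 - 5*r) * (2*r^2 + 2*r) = 14*r^5 + 18*r^4 - 6*r^3 - 10*r^2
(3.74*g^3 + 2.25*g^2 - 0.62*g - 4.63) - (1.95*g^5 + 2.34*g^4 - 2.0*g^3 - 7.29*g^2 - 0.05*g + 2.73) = -1.95*g^5 - 2.34*g^4 + 5.74*g^3 + 9.54*g^2 - 0.57*g - 7.36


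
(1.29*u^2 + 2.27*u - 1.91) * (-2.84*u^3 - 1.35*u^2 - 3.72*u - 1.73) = -3.6636*u^5 - 8.1883*u^4 - 2.4389*u^3 - 8.0976*u^2 + 3.1781*u + 3.3043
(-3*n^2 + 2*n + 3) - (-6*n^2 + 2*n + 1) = 3*n^2 + 2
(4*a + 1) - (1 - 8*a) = 12*a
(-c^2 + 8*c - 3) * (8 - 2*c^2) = 2*c^4 - 16*c^3 - 2*c^2 + 64*c - 24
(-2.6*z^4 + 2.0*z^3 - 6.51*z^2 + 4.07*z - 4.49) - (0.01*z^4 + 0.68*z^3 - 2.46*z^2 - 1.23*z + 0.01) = -2.61*z^4 + 1.32*z^3 - 4.05*z^2 + 5.3*z - 4.5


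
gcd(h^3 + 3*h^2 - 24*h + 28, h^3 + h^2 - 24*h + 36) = h - 2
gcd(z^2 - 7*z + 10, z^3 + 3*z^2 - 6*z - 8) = z - 2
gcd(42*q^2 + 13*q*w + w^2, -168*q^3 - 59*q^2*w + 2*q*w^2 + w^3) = 7*q + w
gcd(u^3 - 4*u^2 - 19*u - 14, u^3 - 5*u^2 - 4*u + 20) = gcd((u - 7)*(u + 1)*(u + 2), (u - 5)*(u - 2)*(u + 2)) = u + 2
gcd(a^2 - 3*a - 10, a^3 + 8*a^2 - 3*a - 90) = 1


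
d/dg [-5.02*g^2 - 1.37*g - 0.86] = -10.04*g - 1.37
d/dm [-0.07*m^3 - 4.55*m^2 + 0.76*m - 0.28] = -0.21*m^2 - 9.1*m + 0.76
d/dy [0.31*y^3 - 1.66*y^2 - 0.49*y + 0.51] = 0.93*y^2 - 3.32*y - 0.49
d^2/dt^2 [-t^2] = -2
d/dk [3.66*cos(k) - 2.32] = -3.66*sin(k)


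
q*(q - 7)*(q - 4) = q^3 - 11*q^2 + 28*q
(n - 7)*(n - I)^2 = n^3 - 7*n^2 - 2*I*n^2 - n + 14*I*n + 7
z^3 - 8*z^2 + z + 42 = (z - 7)*(z - 3)*(z + 2)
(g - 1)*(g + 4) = g^2 + 3*g - 4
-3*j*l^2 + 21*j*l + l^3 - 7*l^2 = l*(-3*j + l)*(l - 7)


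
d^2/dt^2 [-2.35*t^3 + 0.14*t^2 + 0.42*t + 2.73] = 0.28 - 14.1*t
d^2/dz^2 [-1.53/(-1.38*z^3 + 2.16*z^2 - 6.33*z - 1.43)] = ((6.6096 - 12.6684*z)*(1.38*z^3 - 2.16*z^2 + 6.33*z + 1.43) + 1.53*(4.14*z^2 - 4.32*z + 6.33)*(8.28*z^2 - 8.64*z + 12.66))/(1.38*z^3 - 2.16*z^2 + 6.33*z + 1.43)^3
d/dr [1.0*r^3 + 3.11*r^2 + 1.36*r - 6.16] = 3.0*r^2 + 6.22*r + 1.36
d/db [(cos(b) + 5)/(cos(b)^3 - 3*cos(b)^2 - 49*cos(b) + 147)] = (-57*cos(b)/2 + 6*cos(2*b) + cos(3*b)/2 - 386)*sin(b)/(cos(b)^3 - 3*cos(b)^2 - 49*cos(b) + 147)^2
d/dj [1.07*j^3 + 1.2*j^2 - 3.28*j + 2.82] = 3.21*j^2 + 2.4*j - 3.28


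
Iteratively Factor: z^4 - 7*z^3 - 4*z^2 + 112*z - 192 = (z - 4)*(z^3 - 3*z^2 - 16*z + 48) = (z - 4)*(z - 3)*(z^2 - 16) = (z - 4)^2*(z - 3)*(z + 4)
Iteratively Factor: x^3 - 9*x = (x + 3)*(x^2 - 3*x) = x*(x + 3)*(x - 3)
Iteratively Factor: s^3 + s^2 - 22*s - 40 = (s - 5)*(s^2 + 6*s + 8) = (s - 5)*(s + 2)*(s + 4)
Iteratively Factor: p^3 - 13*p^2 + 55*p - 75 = (p - 3)*(p^2 - 10*p + 25) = (p - 5)*(p - 3)*(p - 5)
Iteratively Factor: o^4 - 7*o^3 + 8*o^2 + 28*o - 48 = (o - 3)*(o^3 - 4*o^2 - 4*o + 16) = (o - 4)*(o - 3)*(o^2 - 4) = (o - 4)*(o - 3)*(o - 2)*(o + 2)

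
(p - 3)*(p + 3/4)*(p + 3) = p^3 + 3*p^2/4 - 9*p - 27/4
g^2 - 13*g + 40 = (g - 8)*(g - 5)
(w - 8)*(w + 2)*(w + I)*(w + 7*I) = w^4 - 6*w^3 + 8*I*w^3 - 23*w^2 - 48*I*w^2 + 42*w - 128*I*w + 112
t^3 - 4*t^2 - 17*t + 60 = (t - 5)*(t - 3)*(t + 4)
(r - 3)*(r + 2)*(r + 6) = r^3 + 5*r^2 - 12*r - 36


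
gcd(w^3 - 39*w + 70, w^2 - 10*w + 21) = 1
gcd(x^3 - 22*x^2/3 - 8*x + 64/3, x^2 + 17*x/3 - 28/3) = x - 4/3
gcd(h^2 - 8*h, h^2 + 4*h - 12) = 1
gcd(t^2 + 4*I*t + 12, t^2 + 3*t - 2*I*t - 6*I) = t - 2*I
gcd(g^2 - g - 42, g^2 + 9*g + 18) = g + 6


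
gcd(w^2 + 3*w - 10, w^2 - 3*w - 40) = w + 5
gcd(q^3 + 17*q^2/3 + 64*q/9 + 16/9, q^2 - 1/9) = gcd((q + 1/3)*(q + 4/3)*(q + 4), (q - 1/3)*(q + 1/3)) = q + 1/3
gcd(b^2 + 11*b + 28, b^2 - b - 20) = b + 4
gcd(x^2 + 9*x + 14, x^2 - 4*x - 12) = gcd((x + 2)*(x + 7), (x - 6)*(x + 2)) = x + 2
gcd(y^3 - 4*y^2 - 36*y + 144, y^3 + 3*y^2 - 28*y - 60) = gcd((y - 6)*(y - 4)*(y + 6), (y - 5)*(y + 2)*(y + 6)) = y + 6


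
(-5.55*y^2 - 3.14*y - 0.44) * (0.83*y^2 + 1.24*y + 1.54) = -4.6065*y^4 - 9.4882*y^3 - 12.8058*y^2 - 5.3812*y - 0.6776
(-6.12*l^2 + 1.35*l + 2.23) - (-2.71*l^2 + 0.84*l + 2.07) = -3.41*l^2 + 0.51*l + 0.16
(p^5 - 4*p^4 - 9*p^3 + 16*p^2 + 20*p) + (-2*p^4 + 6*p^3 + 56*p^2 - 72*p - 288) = p^5 - 6*p^4 - 3*p^3 + 72*p^2 - 52*p - 288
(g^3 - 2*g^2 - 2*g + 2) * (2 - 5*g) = -5*g^4 + 12*g^3 + 6*g^2 - 14*g + 4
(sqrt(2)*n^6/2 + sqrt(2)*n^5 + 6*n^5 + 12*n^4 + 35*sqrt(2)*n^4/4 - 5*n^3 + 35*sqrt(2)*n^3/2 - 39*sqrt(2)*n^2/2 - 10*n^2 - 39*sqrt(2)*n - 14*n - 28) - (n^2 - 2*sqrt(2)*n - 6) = sqrt(2)*n^6/2 + sqrt(2)*n^5 + 6*n^5 + 12*n^4 + 35*sqrt(2)*n^4/4 - 5*n^3 + 35*sqrt(2)*n^3/2 - 39*sqrt(2)*n^2/2 - 11*n^2 - 37*sqrt(2)*n - 14*n - 22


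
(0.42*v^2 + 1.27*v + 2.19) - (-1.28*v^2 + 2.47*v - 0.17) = 1.7*v^2 - 1.2*v + 2.36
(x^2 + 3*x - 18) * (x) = x^3 + 3*x^2 - 18*x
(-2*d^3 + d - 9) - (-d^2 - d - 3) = -2*d^3 + d^2 + 2*d - 6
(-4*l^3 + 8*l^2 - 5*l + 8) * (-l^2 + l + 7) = 4*l^5 - 12*l^4 - 15*l^3 + 43*l^2 - 27*l + 56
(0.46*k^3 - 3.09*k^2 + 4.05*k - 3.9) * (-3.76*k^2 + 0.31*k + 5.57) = -1.7296*k^5 + 11.761*k^4 - 13.6237*k^3 - 1.2918*k^2 + 21.3495*k - 21.723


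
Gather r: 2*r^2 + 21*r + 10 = 2*r^2 + 21*r + 10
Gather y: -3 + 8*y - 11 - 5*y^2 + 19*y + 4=-5*y^2 + 27*y - 10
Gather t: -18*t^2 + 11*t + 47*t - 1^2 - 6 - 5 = -18*t^2 + 58*t - 12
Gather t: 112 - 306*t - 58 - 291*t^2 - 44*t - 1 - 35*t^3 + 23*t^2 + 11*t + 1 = -35*t^3 - 268*t^2 - 339*t + 54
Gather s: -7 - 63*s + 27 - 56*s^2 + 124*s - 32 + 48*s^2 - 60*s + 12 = -8*s^2 + s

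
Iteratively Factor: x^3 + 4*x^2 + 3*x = (x + 1)*(x^2 + 3*x) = (x + 1)*(x + 3)*(x)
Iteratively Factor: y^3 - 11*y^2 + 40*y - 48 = (y - 3)*(y^2 - 8*y + 16) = (y - 4)*(y - 3)*(y - 4)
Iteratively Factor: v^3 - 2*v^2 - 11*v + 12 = (v - 1)*(v^2 - v - 12) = (v - 4)*(v - 1)*(v + 3)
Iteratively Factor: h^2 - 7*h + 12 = (h - 4)*(h - 3)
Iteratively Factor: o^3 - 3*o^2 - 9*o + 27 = (o + 3)*(o^2 - 6*o + 9) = (o - 3)*(o + 3)*(o - 3)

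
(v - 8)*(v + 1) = v^2 - 7*v - 8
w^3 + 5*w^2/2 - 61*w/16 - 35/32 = (w - 5/4)*(w + 1/4)*(w + 7/2)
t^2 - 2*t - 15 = (t - 5)*(t + 3)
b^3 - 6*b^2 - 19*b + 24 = (b - 8)*(b - 1)*(b + 3)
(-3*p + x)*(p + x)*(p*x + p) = -3*p^3*x - 3*p^3 - 2*p^2*x^2 - 2*p^2*x + p*x^3 + p*x^2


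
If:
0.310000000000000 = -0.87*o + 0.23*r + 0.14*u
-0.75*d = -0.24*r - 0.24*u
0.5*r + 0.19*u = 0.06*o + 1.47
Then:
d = 0.200797720797721*u + 0.957492877492877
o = 0.0624406457739791*u + 0.434710351377018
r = 2.99216524216524 - 0.372507122507123*u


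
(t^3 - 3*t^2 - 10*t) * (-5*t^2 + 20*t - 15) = -5*t^5 + 35*t^4 - 25*t^3 - 155*t^2 + 150*t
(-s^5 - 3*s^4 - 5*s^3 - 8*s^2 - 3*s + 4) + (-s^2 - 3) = -s^5 - 3*s^4 - 5*s^3 - 9*s^2 - 3*s + 1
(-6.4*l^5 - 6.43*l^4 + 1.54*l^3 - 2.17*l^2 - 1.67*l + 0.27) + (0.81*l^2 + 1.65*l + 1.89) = -6.4*l^5 - 6.43*l^4 + 1.54*l^3 - 1.36*l^2 - 0.02*l + 2.16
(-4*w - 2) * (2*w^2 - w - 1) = -8*w^3 + 6*w + 2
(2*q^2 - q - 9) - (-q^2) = 3*q^2 - q - 9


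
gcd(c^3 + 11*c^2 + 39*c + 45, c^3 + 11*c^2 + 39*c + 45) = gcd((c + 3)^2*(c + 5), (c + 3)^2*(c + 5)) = c^3 + 11*c^2 + 39*c + 45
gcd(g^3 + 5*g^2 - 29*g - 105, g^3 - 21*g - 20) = g - 5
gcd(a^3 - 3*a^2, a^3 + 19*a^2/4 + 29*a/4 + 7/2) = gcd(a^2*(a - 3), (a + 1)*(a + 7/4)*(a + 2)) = 1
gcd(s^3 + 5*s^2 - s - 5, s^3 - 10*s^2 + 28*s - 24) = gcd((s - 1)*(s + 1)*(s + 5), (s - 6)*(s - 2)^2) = 1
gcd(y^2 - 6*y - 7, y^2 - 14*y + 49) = y - 7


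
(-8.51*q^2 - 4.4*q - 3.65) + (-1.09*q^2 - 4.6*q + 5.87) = -9.6*q^2 - 9.0*q + 2.22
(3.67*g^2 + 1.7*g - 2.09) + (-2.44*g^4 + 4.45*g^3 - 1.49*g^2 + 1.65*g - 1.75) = -2.44*g^4 + 4.45*g^3 + 2.18*g^2 + 3.35*g - 3.84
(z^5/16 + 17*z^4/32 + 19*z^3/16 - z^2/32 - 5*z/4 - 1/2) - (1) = z^5/16 + 17*z^4/32 + 19*z^3/16 - z^2/32 - 5*z/4 - 3/2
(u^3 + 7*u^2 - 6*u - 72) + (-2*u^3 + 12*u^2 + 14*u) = -u^3 + 19*u^2 + 8*u - 72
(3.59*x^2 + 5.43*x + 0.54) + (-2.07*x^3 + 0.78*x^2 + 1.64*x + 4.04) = -2.07*x^3 + 4.37*x^2 + 7.07*x + 4.58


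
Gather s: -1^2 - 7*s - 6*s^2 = -6*s^2 - 7*s - 1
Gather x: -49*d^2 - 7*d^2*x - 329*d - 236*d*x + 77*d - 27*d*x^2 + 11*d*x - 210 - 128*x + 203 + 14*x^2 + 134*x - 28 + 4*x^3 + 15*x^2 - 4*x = -49*d^2 - 252*d + 4*x^3 + x^2*(29 - 27*d) + x*(-7*d^2 - 225*d + 2) - 35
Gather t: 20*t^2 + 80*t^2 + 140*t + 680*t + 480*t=100*t^2 + 1300*t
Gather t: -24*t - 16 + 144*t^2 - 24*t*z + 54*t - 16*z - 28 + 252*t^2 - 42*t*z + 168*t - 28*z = 396*t^2 + t*(198 - 66*z) - 44*z - 44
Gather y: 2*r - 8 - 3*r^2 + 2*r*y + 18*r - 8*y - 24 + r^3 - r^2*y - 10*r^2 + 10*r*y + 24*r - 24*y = r^3 - 13*r^2 + 44*r + y*(-r^2 + 12*r - 32) - 32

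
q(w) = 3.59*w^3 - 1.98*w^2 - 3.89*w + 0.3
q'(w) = 10.77*w^2 - 3.96*w - 3.89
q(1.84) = 8.80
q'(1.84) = 25.29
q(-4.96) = -467.18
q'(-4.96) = 280.71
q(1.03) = -1.88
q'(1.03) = 3.46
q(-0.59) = 1.17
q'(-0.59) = 2.20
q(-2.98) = -100.70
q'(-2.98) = 103.55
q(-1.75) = -18.20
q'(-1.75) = 36.02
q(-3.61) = -180.36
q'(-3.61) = 150.76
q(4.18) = 211.64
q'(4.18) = 167.73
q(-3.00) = -102.78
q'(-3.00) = 104.92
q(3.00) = 67.74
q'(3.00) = 81.16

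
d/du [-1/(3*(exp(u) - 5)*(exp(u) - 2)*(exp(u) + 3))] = ((exp(u) - 5)*(exp(u) - 2) + (exp(u) - 5)*(exp(u) + 3) + (exp(u) - 2)*(exp(u) + 3))*exp(u)/(3*(exp(u) - 5)^2*(exp(u) - 2)^2*(exp(u) + 3)^2)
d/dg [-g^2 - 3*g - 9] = -2*g - 3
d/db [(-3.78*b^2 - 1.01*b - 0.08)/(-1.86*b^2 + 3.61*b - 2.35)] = (-15.5244*b^2 + 17.4684*b + 2.6623)/(3.4596*b^4 - 13.4292*b^3 + 21.7741*b^2 - 16.967*b + 5.5225)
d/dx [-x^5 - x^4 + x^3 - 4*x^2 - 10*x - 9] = -5*x^4 - 4*x^3 + 3*x^2 - 8*x - 10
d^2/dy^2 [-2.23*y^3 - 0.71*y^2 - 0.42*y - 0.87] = -13.38*y - 1.42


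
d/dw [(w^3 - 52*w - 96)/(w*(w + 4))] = (w^4 + 8*w^3 + 52*w^2 + 192*w + 384)/(w^2*(w^2 + 8*w + 16))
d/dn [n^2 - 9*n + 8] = 2*n - 9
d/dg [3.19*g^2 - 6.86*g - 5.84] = 6.38*g - 6.86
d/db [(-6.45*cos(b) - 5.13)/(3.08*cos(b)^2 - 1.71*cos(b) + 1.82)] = (-19.866*cos(b)^2 - 31.6008*cos(b) + 20.5113)*sin(b)/(9.4864*cos(b)^4 - 10.5336*cos(b)^3 + 14.1353*cos(b)^2 - 6.2244*cos(b) + 3.3124)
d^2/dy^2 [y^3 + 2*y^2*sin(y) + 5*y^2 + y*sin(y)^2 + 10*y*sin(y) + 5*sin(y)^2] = -2*y^2*sin(y) - 10*y*sin(y) + 8*y*cos(y) + 2*y*cos(2*y) + 6*y + 4*sin(y) + 2*sin(2*y) + 20*cos(y) + 10*cos(2*y) + 10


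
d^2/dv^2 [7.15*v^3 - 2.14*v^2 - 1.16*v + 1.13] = 42.9*v - 4.28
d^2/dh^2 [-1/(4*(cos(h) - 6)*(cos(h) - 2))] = (2*sin(h)^4 - 9*sin(h)^2 + 63*cos(h) - 3*cos(3*h) - 45)/(2*(cos(h) - 6)^3*(cos(h) - 2)^3)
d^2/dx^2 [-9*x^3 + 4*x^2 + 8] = 8 - 54*x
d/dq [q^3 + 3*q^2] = 3*q*(q + 2)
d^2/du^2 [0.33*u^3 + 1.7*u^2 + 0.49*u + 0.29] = 1.98*u + 3.4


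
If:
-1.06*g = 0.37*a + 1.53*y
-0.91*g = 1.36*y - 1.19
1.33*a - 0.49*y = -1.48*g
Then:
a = -3.92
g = 3.12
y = -1.22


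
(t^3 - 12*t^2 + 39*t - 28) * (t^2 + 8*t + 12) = t^5 - 4*t^4 - 45*t^3 + 140*t^2 + 244*t - 336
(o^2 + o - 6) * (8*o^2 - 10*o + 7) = 8*o^4 - 2*o^3 - 51*o^2 + 67*o - 42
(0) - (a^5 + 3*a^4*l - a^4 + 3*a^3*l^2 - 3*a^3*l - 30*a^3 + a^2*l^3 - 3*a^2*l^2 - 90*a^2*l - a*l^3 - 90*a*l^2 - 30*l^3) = -a^5 - 3*a^4*l + a^4 - 3*a^3*l^2 + 3*a^3*l + 30*a^3 - a^2*l^3 + 3*a^2*l^2 + 90*a^2*l + a*l^3 + 90*a*l^2 + 30*l^3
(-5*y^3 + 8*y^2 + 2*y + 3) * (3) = -15*y^3 + 24*y^2 + 6*y + 9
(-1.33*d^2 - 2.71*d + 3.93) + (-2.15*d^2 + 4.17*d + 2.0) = -3.48*d^2 + 1.46*d + 5.93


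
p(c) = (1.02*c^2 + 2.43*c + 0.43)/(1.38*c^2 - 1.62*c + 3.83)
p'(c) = (1.62 - 2.76*c)*(1.02*c^2 + 2.43*c + 0.43)/(1.38*c^2 - 1.62*c + 3.83)^2 + (2.04*c + 2.43)/(1.38*c^2 - 1.62*c + 3.83)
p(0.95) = 1.03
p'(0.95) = 0.94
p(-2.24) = 0.01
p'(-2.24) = -0.14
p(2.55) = 1.53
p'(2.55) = -0.08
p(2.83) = 1.50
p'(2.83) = -0.11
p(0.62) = 0.69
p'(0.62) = 1.08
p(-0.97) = -0.14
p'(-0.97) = -0.03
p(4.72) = 1.29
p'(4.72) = -0.10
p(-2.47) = 0.04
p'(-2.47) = -0.14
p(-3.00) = 0.11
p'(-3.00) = -0.12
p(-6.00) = 0.36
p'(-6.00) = -0.05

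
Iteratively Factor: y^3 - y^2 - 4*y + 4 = (y - 1)*(y^2 - 4) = (y - 1)*(y + 2)*(y - 2)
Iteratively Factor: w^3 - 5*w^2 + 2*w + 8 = (w + 1)*(w^2 - 6*w + 8) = (w - 4)*(w + 1)*(w - 2)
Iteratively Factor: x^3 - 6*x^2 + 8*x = (x)*(x^2 - 6*x + 8) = x*(x - 4)*(x - 2)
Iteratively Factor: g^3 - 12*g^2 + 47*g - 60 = (g - 3)*(g^2 - 9*g + 20) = (g - 5)*(g - 3)*(g - 4)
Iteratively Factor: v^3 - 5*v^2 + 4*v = (v - 1)*(v^2 - 4*v) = (v - 4)*(v - 1)*(v)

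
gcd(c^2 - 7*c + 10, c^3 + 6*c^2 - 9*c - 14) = c - 2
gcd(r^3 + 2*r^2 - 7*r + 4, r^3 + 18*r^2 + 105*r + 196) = r + 4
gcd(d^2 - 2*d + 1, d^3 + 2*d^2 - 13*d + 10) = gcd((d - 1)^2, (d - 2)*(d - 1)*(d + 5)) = d - 1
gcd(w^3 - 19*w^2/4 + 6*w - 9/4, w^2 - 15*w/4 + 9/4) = w^2 - 15*w/4 + 9/4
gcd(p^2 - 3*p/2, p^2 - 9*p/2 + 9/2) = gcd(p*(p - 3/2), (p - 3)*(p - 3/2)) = p - 3/2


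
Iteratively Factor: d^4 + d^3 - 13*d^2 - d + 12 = (d + 1)*(d^3 - 13*d + 12) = (d - 3)*(d + 1)*(d^2 + 3*d - 4) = (d - 3)*(d + 1)*(d + 4)*(d - 1)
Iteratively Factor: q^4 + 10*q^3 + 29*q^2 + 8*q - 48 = (q - 1)*(q^3 + 11*q^2 + 40*q + 48) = (q - 1)*(q + 4)*(q^2 + 7*q + 12) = (q - 1)*(q + 4)^2*(q + 3)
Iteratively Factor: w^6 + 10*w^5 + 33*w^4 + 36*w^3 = (w + 4)*(w^5 + 6*w^4 + 9*w^3) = w*(w + 4)*(w^4 + 6*w^3 + 9*w^2) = w*(w + 3)*(w + 4)*(w^3 + 3*w^2) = w*(w + 3)^2*(w + 4)*(w^2) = w^2*(w + 3)^2*(w + 4)*(w)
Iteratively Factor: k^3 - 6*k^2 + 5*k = (k - 1)*(k^2 - 5*k) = (k - 5)*(k - 1)*(k)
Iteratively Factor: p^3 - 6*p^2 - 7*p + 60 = (p - 4)*(p^2 - 2*p - 15) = (p - 4)*(p + 3)*(p - 5)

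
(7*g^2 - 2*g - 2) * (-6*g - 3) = -42*g^3 - 9*g^2 + 18*g + 6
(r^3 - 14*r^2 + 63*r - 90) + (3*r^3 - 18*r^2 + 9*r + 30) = 4*r^3 - 32*r^2 + 72*r - 60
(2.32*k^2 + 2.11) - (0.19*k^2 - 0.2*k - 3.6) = 2.13*k^2 + 0.2*k + 5.71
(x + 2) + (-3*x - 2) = -2*x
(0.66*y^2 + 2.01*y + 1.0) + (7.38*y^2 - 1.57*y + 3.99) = 8.04*y^2 + 0.44*y + 4.99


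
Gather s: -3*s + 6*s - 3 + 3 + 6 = 3*s + 6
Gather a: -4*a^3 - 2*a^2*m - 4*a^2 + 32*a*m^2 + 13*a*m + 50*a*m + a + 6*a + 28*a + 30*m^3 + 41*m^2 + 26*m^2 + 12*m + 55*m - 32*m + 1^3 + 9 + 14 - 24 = -4*a^3 + a^2*(-2*m - 4) + a*(32*m^2 + 63*m + 35) + 30*m^3 + 67*m^2 + 35*m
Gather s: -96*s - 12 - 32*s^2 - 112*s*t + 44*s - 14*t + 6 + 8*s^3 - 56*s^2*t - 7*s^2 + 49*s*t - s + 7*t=8*s^3 + s^2*(-56*t - 39) + s*(-63*t - 53) - 7*t - 6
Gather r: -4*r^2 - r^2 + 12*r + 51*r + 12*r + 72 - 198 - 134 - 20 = -5*r^2 + 75*r - 280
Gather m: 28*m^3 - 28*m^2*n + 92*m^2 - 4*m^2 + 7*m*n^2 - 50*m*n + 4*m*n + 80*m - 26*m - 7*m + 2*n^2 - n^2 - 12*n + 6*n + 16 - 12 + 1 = 28*m^3 + m^2*(88 - 28*n) + m*(7*n^2 - 46*n + 47) + n^2 - 6*n + 5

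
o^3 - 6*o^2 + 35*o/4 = o*(o - 7/2)*(o - 5/2)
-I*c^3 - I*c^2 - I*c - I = (c - I)*(c + I)*(-I*c - I)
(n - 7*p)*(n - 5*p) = n^2 - 12*n*p + 35*p^2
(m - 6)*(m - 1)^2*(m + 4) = m^4 - 4*m^3 - 19*m^2 + 46*m - 24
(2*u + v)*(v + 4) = 2*u*v + 8*u + v^2 + 4*v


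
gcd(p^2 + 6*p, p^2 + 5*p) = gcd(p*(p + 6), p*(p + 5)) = p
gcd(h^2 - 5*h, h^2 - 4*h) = h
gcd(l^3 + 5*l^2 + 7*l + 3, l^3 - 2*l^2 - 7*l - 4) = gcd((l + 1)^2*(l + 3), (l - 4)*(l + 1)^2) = l^2 + 2*l + 1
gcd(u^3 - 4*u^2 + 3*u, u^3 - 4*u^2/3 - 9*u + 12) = u - 3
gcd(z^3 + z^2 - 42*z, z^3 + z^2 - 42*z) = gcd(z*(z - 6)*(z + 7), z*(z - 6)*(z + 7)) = z^3 + z^2 - 42*z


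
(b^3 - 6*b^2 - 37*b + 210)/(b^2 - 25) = (b^2 - b - 42)/(b + 5)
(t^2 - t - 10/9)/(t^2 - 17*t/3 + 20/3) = (t + 2/3)/(t - 4)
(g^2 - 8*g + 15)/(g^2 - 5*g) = (g - 3)/g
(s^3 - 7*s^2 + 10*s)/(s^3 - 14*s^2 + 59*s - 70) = s/(s - 7)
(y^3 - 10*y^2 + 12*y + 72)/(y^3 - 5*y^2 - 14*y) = (y^2 - 12*y + 36)/(y*(y - 7))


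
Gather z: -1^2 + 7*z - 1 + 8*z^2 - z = 8*z^2 + 6*z - 2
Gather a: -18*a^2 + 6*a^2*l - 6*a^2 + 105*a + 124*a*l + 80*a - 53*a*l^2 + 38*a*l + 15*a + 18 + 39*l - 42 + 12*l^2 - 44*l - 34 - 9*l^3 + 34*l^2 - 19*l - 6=a^2*(6*l - 24) + a*(-53*l^2 + 162*l + 200) - 9*l^3 + 46*l^2 - 24*l - 64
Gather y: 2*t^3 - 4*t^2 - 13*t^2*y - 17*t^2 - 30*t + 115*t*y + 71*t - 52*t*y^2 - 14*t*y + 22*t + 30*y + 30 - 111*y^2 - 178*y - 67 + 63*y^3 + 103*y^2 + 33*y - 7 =2*t^3 - 21*t^2 + 63*t + 63*y^3 + y^2*(-52*t - 8) + y*(-13*t^2 + 101*t - 115) - 44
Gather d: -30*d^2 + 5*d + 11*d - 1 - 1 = -30*d^2 + 16*d - 2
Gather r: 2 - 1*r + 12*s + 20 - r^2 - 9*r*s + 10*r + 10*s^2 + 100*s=-r^2 + r*(9 - 9*s) + 10*s^2 + 112*s + 22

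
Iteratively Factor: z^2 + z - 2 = (z - 1)*(z + 2)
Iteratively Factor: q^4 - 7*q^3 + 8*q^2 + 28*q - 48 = (q - 4)*(q^3 - 3*q^2 - 4*q + 12) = (q - 4)*(q - 2)*(q^2 - q - 6) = (q - 4)*(q - 3)*(q - 2)*(q + 2)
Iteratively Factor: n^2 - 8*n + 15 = (n - 5)*(n - 3)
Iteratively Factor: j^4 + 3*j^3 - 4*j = (j)*(j^3 + 3*j^2 - 4) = j*(j + 2)*(j^2 + j - 2) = j*(j - 1)*(j + 2)*(j + 2)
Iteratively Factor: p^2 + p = (p)*(p + 1)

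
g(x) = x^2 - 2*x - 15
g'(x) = 2*x - 2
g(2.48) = -13.81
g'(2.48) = 2.96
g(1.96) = -15.08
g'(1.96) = 1.92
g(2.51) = -13.72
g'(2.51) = 3.02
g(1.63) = -15.60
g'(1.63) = 1.26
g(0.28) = -15.48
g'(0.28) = -1.44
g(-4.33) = 12.41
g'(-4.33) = -10.66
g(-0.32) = -14.26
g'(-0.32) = -2.64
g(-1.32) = -10.62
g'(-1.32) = -4.64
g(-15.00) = 240.00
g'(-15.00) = -32.00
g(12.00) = 105.00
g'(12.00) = 22.00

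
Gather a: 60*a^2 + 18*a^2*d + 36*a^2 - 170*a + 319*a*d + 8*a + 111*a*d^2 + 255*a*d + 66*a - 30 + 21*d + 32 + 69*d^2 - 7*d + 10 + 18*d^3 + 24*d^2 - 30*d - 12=a^2*(18*d + 96) + a*(111*d^2 + 574*d - 96) + 18*d^3 + 93*d^2 - 16*d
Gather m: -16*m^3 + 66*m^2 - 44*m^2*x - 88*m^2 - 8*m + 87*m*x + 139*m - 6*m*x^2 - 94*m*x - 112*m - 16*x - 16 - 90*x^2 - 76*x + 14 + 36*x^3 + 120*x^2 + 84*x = -16*m^3 + m^2*(-44*x - 22) + m*(-6*x^2 - 7*x + 19) + 36*x^3 + 30*x^2 - 8*x - 2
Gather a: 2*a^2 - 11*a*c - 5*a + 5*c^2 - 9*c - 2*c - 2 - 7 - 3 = 2*a^2 + a*(-11*c - 5) + 5*c^2 - 11*c - 12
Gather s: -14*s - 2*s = -16*s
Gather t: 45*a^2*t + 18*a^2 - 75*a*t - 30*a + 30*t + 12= 18*a^2 - 30*a + t*(45*a^2 - 75*a + 30) + 12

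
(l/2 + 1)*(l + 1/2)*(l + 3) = l^3/2 + 11*l^2/4 + 17*l/4 + 3/2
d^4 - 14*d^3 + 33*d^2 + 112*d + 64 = (d - 8)^2*(d + 1)^2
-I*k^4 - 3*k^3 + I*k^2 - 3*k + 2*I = (k - 2*I)*(k - I)^2*(-I*k + 1)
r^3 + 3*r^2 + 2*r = r*(r + 1)*(r + 2)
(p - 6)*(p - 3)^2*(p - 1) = p^4 - 13*p^3 + 57*p^2 - 99*p + 54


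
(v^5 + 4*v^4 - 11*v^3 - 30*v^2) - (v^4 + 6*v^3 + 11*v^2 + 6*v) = v^5 + 3*v^4 - 17*v^3 - 41*v^2 - 6*v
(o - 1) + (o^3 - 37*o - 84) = o^3 - 36*o - 85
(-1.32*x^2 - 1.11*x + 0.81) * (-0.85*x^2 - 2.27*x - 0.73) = 1.122*x^4 + 3.9399*x^3 + 2.7948*x^2 - 1.0284*x - 0.5913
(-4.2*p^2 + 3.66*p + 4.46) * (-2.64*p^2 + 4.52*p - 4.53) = 11.088*p^4 - 28.6464*p^3 + 23.7948*p^2 + 3.5794*p - 20.2038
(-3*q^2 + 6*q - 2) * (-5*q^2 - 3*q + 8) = 15*q^4 - 21*q^3 - 32*q^2 + 54*q - 16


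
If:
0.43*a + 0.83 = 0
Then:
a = -1.93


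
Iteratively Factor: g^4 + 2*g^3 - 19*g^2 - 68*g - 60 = (g + 2)*(g^3 - 19*g - 30) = (g - 5)*(g + 2)*(g^2 + 5*g + 6) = (g - 5)*(g + 2)^2*(g + 3)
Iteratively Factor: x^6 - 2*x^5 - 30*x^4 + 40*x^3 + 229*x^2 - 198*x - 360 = (x - 5)*(x^5 + 3*x^4 - 15*x^3 - 35*x^2 + 54*x + 72) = (x - 5)*(x + 4)*(x^4 - x^3 - 11*x^2 + 9*x + 18) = (x - 5)*(x + 1)*(x + 4)*(x^3 - 2*x^2 - 9*x + 18) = (x - 5)*(x - 3)*(x + 1)*(x + 4)*(x^2 + x - 6) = (x - 5)*(x - 3)*(x - 2)*(x + 1)*(x + 4)*(x + 3)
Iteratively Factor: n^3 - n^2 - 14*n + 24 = (n - 3)*(n^2 + 2*n - 8) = (n - 3)*(n - 2)*(n + 4)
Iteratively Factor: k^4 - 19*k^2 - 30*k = (k)*(k^3 - 19*k - 30) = k*(k + 3)*(k^2 - 3*k - 10) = k*(k + 2)*(k + 3)*(k - 5)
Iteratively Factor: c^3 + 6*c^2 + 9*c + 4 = (c + 1)*(c^2 + 5*c + 4) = (c + 1)^2*(c + 4)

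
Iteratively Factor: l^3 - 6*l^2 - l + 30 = (l - 5)*(l^2 - l - 6) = (l - 5)*(l - 3)*(l + 2)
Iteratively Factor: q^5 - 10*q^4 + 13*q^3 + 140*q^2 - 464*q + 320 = (q - 4)*(q^4 - 6*q^3 - 11*q^2 + 96*q - 80) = (q - 4)^2*(q^3 - 2*q^2 - 19*q + 20) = (q - 4)^2*(q + 4)*(q^2 - 6*q + 5) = (q - 4)^2*(q - 1)*(q + 4)*(q - 5)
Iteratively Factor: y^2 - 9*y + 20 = (y - 4)*(y - 5)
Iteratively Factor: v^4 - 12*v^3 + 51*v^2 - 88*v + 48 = (v - 1)*(v^3 - 11*v^2 + 40*v - 48) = (v - 4)*(v - 1)*(v^2 - 7*v + 12) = (v - 4)*(v - 3)*(v - 1)*(v - 4)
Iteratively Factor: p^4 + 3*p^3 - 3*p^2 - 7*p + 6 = (p + 3)*(p^3 - 3*p + 2) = (p - 1)*(p + 3)*(p^2 + p - 2) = (p - 1)^2*(p + 3)*(p + 2)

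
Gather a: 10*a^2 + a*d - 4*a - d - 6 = 10*a^2 + a*(d - 4) - d - 6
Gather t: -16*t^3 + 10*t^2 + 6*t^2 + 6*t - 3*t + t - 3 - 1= -16*t^3 + 16*t^2 + 4*t - 4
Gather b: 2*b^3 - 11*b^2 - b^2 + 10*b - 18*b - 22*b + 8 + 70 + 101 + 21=2*b^3 - 12*b^2 - 30*b + 200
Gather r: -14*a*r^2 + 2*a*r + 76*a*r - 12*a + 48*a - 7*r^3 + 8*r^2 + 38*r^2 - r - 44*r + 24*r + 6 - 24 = 36*a - 7*r^3 + r^2*(46 - 14*a) + r*(78*a - 21) - 18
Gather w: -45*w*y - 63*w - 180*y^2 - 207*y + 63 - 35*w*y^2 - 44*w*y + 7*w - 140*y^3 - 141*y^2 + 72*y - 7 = w*(-35*y^2 - 89*y - 56) - 140*y^3 - 321*y^2 - 135*y + 56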